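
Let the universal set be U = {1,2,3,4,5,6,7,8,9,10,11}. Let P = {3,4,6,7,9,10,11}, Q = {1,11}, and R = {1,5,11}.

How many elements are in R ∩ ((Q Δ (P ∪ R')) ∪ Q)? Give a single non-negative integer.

R' = {2,3,4,6,7,8,9,10}
P ∪ R' = {2,3,4,6,7,8,9,10,11}
Q Δ (P ∪ R') = {1,2,3,4,6,7,8,9,10}
(Q Δ (P ∪ R')) ∪ Q = {1,2,3,4,6,7,8,9,10,11}
R ∩ ((Q Δ (P ∪ R')) ∪ Q) = {1,11}
|R ∩ ((Q Δ (P ∪ R')) ∪ Q)| = 2

2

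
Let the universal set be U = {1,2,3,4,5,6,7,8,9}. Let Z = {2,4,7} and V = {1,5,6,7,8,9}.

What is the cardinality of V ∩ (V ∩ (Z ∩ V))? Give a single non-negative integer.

1

Z ∩ V = {7}
V ∩ (Z ∩ V) = {7}
V ∩ (V ∩ (Z ∩ V)) = {7}
|V ∩ (V ∩ (Z ∩ V))| = 1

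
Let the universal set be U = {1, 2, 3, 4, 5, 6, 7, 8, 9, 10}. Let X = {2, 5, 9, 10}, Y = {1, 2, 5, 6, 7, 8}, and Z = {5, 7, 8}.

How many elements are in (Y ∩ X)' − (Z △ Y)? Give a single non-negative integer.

6

Y ∩ X = {2, 5}
(Y ∩ X)' = {1, 3, 4, 6, 7, 8, 9, 10}
Z △ Y = {1, 2, 6}
(Y ∩ X)' − (Z △ Y) = {3, 4, 7, 8, 9, 10}
|(Y ∩ X)' − (Z △ Y)| = 6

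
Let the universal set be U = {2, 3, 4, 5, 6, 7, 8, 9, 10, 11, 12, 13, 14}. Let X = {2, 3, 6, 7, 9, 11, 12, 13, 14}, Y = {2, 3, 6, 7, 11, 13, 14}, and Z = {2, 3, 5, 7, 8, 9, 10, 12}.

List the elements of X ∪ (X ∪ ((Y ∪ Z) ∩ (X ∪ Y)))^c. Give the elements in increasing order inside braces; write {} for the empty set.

Y ∪ Z = {2, 3, 5, 6, 7, 8, 9, 10, 11, 12, 13, 14}
X ∪ Y = {2, 3, 6, 7, 9, 11, 12, 13, 14}
(Y ∪ Z) ∩ (X ∪ Y) = {2, 3, 6, 7, 9, 11, 12, 13, 14}
X ∪ ((Y ∪ Z) ∩ (X ∪ Y)) = {2, 3, 6, 7, 9, 11, 12, 13, 14}
(X ∪ ((Y ∪ Z) ∩ (X ∪ Y)))^c = {4, 5, 8, 10}
X ∪ (X ∪ ((Y ∪ Z) ∩ (X ∪ Y)))^c = {2, 3, 4, 5, 6, 7, 8, 9, 10, 11, 12, 13, 14}

{2, 3, 4, 5, 6, 7, 8, 9, 10, 11, 12, 13, 14}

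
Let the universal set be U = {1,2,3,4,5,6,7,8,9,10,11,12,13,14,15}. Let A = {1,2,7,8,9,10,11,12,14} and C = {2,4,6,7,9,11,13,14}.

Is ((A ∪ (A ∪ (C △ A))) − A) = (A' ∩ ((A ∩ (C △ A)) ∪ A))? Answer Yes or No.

No

C △ A = {1,4,6,8,10,12,13}
A ∪ (C △ A) = {1,2,4,6,7,8,9,10,11,12,13,14}
A ∪ (A ∪ (C △ A)) = {1,2,4,6,7,8,9,10,11,12,13,14}
(A ∪ (A ∪ (C △ A))) − A = {4,6,13}
A' = {3,4,5,6,13,15}
A ∩ (C △ A) = {1,8,10,12}
(A ∩ (C △ A)) ∪ A = {1,2,7,8,9,10,11,12,14}
A' ∩ ((A ∩ (C △ A)) ∪ A) = {}
4 ∈ (A ∪ (A ∪ (C △ A))) − A but 4 ∉ A' ∩ ((A ∩ (C △ A)) ∪ A), so they differ.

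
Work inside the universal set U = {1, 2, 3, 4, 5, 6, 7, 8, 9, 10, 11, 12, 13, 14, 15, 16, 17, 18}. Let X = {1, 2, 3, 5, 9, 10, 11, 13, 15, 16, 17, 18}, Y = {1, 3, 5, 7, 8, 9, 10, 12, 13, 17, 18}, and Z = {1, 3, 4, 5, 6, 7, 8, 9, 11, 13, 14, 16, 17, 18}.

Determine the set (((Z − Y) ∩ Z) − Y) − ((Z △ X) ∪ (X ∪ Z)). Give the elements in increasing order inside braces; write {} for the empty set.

{}

Z − Y = {4, 6, 11, 14, 16}
(Z − Y) ∩ Z = {4, 6, 11, 14, 16}
((Z − Y) ∩ Z) − Y = {4, 6, 11, 14, 16}
Z △ X = {2, 4, 6, 7, 8, 10, 14, 15}
X ∪ Z = {1, 2, 3, 4, 5, 6, 7, 8, 9, 10, 11, 13, 14, 15, 16, 17, 18}
(Z △ X) ∪ (X ∪ Z) = {1, 2, 3, 4, 5, 6, 7, 8, 9, 10, 11, 13, 14, 15, 16, 17, 18}
(((Z − Y) ∩ Z) − Y) − ((Z △ X) ∪ (X ∪ Z)) = {}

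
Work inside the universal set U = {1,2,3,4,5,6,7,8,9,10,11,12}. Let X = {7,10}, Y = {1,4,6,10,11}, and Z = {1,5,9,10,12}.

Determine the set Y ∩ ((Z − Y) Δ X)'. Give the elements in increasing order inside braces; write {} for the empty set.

Z − Y = {5,9,12}
(Z − Y) Δ X = {5,7,9,10,12}
((Z − Y) Δ X)' = {1,2,3,4,6,8,11}
Y ∩ ((Z − Y) Δ X)' = {1,4,6,11}

{1,4,6,11}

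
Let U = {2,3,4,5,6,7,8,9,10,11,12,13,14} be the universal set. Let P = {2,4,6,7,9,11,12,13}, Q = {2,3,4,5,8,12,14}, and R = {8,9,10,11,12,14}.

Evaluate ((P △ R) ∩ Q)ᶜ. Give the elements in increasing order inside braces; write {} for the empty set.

P △ R = {2,4,6,7,8,10,13,14}
(P △ R) ∩ Q = {2,4,8,14}
((P △ R) ∩ Q)ᶜ = {3,5,6,7,9,10,11,12,13}

{3,5,6,7,9,10,11,12,13}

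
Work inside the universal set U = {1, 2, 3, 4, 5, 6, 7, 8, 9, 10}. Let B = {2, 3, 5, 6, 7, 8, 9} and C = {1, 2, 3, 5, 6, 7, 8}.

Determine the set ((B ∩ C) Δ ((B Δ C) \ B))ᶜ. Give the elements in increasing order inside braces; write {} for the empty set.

{4, 9, 10}

B ∩ C = {2, 3, 5, 6, 7, 8}
B Δ C = {1, 9}
(B Δ C) \ B = {1}
(B ∩ C) Δ ((B Δ C) \ B) = {1, 2, 3, 5, 6, 7, 8}
((B ∩ C) Δ ((B Δ C) \ B))ᶜ = {4, 9, 10}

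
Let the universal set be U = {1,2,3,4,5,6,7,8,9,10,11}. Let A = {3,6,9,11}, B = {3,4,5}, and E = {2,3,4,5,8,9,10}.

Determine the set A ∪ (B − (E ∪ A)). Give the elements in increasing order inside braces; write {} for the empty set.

{3,6,9,11}

E ∪ A = {2,3,4,5,6,8,9,10,11}
B − (E ∪ A) = {}
A ∪ (B − (E ∪ A)) = {3,6,9,11}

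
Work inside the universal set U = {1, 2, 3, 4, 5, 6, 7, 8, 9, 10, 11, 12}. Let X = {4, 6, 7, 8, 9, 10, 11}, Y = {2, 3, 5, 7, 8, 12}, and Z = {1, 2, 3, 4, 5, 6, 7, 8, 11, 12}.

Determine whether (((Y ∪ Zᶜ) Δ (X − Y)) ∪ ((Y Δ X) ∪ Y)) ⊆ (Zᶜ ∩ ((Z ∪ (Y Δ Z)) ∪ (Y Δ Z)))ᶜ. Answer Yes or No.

Yes

Zᶜ = {9, 10}
Y ∪ Zᶜ = {2, 3, 5, 7, 8, 9, 10, 12}
X − Y = {4, 6, 9, 10, 11}
(Y ∪ Zᶜ) Δ (X − Y) = {2, 3, 4, 5, 6, 7, 8, 11, 12}
Y Δ X = {2, 3, 4, 5, 6, 9, 10, 11, 12}
(Y Δ X) ∪ Y = {2, 3, 4, 5, 6, 7, 8, 9, 10, 11, 12}
((Y ∪ Zᶜ) Δ (X − Y)) ∪ ((Y Δ X) ∪ Y) = {2, 3, 4, 5, 6, 7, 8, 9, 10, 11, 12}
Y Δ Z = {1, 4, 6, 11}
Z ∪ (Y Δ Z) = {1, 2, 3, 4, 5, 6, 7, 8, 11, 12}
(Z ∪ (Y Δ Z)) ∪ (Y Δ Z) = {1, 2, 3, 4, 5, 6, 7, 8, 11, 12}
Zᶜ ∩ ((Z ∪ (Y Δ Z)) ∪ (Y Δ Z)) = {}
(Zᶜ ∩ ((Z ∪ (Y Δ Z)) ∪ (Y Δ Z)))ᶜ = {1, 2, 3, 4, 5, 6, 7, 8, 9, 10, 11, 12}
Every element of {2, 3, 4, 5, 6, 7, 8, 9, 10, 11, 12} is in {1, 2, 3, 4, 5, 6, 7, 8, 9, 10, 11, 12}, so ((Y ∪ Zᶜ) Δ (X − Y)) ∪ ((Y Δ X) ∪ Y) ⊆ (Zᶜ ∩ ((Z ∪ (Y Δ Z)) ∪ (Y Δ Z)))ᶜ.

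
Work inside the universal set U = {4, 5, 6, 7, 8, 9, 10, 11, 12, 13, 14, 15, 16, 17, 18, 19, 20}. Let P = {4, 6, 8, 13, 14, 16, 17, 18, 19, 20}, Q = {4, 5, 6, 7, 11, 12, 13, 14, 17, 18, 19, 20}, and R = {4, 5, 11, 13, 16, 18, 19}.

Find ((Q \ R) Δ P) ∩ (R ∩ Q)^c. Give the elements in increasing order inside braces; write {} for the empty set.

{7, 8, 12, 16}

Q \ R = {6, 7, 12, 14, 17, 20}
(Q \ R) Δ P = {4, 7, 8, 12, 13, 16, 18, 19}
R ∩ Q = {4, 5, 11, 13, 18, 19}
(R ∩ Q)^c = {6, 7, 8, 9, 10, 12, 14, 15, 16, 17, 20}
((Q \ R) Δ P) ∩ (R ∩ Q)^c = {7, 8, 12, 16}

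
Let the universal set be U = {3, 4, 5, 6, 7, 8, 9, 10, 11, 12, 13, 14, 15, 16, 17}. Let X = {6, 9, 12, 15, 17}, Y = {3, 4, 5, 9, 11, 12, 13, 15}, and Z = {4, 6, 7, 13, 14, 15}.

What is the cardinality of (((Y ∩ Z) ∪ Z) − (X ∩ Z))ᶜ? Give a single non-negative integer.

11

Y ∩ Z = {4, 13, 15}
(Y ∩ Z) ∪ Z = {4, 6, 7, 13, 14, 15}
X ∩ Z = {6, 15}
((Y ∩ Z) ∪ Z) − (X ∩ Z) = {4, 7, 13, 14}
(((Y ∩ Z) ∪ Z) − (X ∩ Z))ᶜ = {3, 5, 6, 8, 9, 10, 11, 12, 15, 16, 17}
|(((Y ∩ Z) ∪ Z) − (X ∩ Z))ᶜ| = 11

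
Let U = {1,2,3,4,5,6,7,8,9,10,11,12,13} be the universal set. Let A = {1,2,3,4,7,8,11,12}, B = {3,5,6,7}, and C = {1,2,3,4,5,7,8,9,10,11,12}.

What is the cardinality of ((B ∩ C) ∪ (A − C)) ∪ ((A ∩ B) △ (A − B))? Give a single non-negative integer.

9

B ∩ C = {3,5,7}
A − C = {}
(B ∩ C) ∪ (A − C) = {3,5,7}
A ∩ B = {3,7}
A − B = {1,2,4,8,11,12}
(A ∩ B) △ (A − B) = {1,2,3,4,7,8,11,12}
((B ∩ C) ∪ (A − C)) ∪ ((A ∩ B) △ (A − B)) = {1,2,3,4,5,7,8,11,12}
|((B ∩ C) ∪ (A − C)) ∪ ((A ∩ B) △ (A − B))| = 9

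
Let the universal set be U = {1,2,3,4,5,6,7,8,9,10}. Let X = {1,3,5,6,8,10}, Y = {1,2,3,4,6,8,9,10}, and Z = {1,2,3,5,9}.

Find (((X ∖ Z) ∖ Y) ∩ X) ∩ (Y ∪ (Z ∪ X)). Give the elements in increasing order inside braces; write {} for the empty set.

X ∖ Z = {6,8,10}
(X ∖ Z) ∖ Y = {}
((X ∖ Z) ∖ Y) ∩ X = {}
Z ∪ X = {1,2,3,5,6,8,9,10}
Y ∪ (Z ∪ X) = {1,2,3,4,5,6,8,9,10}
(((X ∖ Z) ∖ Y) ∩ X) ∩ (Y ∪ (Z ∪ X)) = {}

{}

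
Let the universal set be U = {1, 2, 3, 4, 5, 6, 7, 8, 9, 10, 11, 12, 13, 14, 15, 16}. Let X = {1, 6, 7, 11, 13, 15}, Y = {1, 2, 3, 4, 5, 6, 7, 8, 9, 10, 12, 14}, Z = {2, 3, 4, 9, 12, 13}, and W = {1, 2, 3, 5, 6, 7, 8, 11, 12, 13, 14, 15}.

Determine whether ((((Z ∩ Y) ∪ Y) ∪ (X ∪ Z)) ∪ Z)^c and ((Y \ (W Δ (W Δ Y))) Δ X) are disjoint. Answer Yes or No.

Z ∩ Y = {2, 3, 4, 9, 12}
(Z ∩ Y) ∪ Y = {1, 2, 3, 4, 5, 6, 7, 8, 9, 10, 12, 14}
X ∪ Z = {1, 2, 3, 4, 6, 7, 9, 11, 12, 13, 15}
((Z ∩ Y) ∪ Y) ∪ (X ∪ Z) = {1, 2, 3, 4, 5, 6, 7, 8, 9, 10, 11, 12, 13, 14, 15}
(((Z ∩ Y) ∪ Y) ∪ (X ∪ Z)) ∪ Z = {1, 2, 3, 4, 5, 6, 7, 8, 9, 10, 11, 12, 13, 14, 15}
((((Z ∩ Y) ∪ Y) ∪ (X ∪ Z)) ∪ Z)^c = {16}
W Δ Y = {4, 9, 10, 11, 13, 15}
W Δ (W Δ Y) = {1, 2, 3, 4, 5, 6, 7, 8, 9, 10, 12, 14}
Y \ (W Δ (W Δ Y)) = {}
(Y \ (W Δ (W Δ Y))) Δ X = {1, 6, 7, 11, 13, 15}
{16} and {1, 6, 7, 11, 13, 15} share no elements.

Yes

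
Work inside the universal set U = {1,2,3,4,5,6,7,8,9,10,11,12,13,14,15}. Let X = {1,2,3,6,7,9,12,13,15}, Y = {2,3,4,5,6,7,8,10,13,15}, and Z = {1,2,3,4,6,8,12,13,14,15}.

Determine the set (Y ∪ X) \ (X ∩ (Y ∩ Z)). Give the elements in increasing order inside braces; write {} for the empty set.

Y ∪ X = {1,2,3,4,5,6,7,8,9,10,12,13,15}
Y ∩ Z = {2,3,4,6,8,13,15}
X ∩ (Y ∩ Z) = {2,3,6,13,15}
(Y ∪ X) \ (X ∩ (Y ∩ Z)) = {1,4,5,7,8,9,10,12}

{1,4,5,7,8,9,10,12}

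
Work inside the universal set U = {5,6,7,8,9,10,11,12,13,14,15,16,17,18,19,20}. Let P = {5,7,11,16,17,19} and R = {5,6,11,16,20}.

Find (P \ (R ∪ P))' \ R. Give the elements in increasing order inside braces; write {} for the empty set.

R ∪ P = {5,6,7,11,16,17,19,20}
P \ (R ∪ P) = {}
(P \ (R ∪ P))' = {5,6,7,8,9,10,11,12,13,14,15,16,17,18,19,20}
(P \ (R ∪ P))' \ R = {7,8,9,10,12,13,14,15,17,18,19}

{7,8,9,10,12,13,14,15,17,18,19}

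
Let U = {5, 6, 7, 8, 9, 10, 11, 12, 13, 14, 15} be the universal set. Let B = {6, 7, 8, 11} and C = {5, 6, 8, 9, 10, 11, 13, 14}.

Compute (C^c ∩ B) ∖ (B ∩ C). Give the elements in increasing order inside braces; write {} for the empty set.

{7}

C^c = {7, 12, 15}
C^c ∩ B = {7}
B ∩ C = {6, 8, 11}
(C^c ∩ B) ∖ (B ∩ C) = {7}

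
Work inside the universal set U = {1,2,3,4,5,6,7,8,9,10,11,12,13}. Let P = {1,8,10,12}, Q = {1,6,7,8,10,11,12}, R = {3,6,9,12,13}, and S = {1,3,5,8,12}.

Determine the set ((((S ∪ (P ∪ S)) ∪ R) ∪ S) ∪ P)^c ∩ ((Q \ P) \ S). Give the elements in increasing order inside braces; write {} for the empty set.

{7,11}

P ∪ S = {1,3,5,8,10,12}
S ∪ (P ∪ S) = {1,3,5,8,10,12}
(S ∪ (P ∪ S)) ∪ R = {1,3,5,6,8,9,10,12,13}
((S ∪ (P ∪ S)) ∪ R) ∪ S = {1,3,5,6,8,9,10,12,13}
(((S ∪ (P ∪ S)) ∪ R) ∪ S) ∪ P = {1,3,5,6,8,9,10,12,13}
((((S ∪ (P ∪ S)) ∪ R) ∪ S) ∪ P)^c = {2,4,7,11}
Q \ P = {6,7,11}
(Q \ P) \ S = {6,7,11}
((((S ∪ (P ∪ S)) ∪ R) ∪ S) ∪ P)^c ∩ ((Q \ P) \ S) = {7,11}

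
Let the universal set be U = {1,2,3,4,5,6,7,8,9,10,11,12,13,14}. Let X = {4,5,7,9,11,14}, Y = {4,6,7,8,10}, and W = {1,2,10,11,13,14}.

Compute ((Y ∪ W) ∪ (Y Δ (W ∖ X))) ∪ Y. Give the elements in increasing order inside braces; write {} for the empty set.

Y ∪ W = {1,2,4,6,7,8,10,11,13,14}
W ∖ X = {1,2,10,13}
Y Δ (W ∖ X) = {1,2,4,6,7,8,13}
(Y ∪ W) ∪ (Y Δ (W ∖ X)) = {1,2,4,6,7,8,10,11,13,14}
((Y ∪ W) ∪ (Y Δ (W ∖ X))) ∪ Y = {1,2,4,6,7,8,10,11,13,14}

{1,2,4,6,7,8,10,11,13,14}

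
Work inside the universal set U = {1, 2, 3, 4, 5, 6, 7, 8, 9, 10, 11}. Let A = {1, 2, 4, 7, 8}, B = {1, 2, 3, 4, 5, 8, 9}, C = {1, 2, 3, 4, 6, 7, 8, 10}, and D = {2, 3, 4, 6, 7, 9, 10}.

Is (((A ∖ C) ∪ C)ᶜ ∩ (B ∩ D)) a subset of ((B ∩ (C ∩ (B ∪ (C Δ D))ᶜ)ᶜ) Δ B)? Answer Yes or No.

A ∖ C = {}
(A ∖ C) ∪ C = {1, 2, 3, 4, 6, 7, 8, 10}
((A ∖ C) ∪ C)ᶜ = {5, 9, 11}
B ∩ D = {2, 3, 4, 9}
((A ∖ C) ∪ C)ᶜ ∩ (B ∩ D) = {9}
C Δ D = {1, 8, 9}
B ∪ (C Δ D) = {1, 2, 3, 4, 5, 8, 9}
(B ∪ (C Δ D))ᶜ = {6, 7, 10, 11}
C ∩ (B ∪ (C Δ D))ᶜ = {6, 7, 10}
(C ∩ (B ∪ (C Δ D))ᶜ)ᶜ = {1, 2, 3, 4, 5, 8, 9, 11}
B ∩ (C ∩ (B ∪ (C Δ D))ᶜ)ᶜ = {1, 2, 3, 4, 5, 8, 9}
(B ∩ (C ∩ (B ∪ (C Δ D))ᶜ)ᶜ) Δ B = {}
9 ∈ ((A ∖ C) ∪ C)ᶜ ∩ (B ∩ D) but 9 ∉ (B ∩ (C ∩ (B ∪ (C Δ D))ᶜ)ᶜ) Δ B, so the inclusion fails.

No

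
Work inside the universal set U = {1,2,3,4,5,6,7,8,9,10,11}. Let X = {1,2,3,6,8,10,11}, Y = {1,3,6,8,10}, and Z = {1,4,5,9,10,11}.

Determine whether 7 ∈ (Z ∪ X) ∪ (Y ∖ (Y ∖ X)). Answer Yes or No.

7 ∉ Z and 7 ∉ X, so 7 ∉ Z ∪ X
7 ∉ Y and 7 ∉ X, so 7 ∉ Y ∖ X
7 ∉ Y and 7 ∉ (Y ∖ X), so 7 ∉ Y ∖ (Y ∖ X)
7 ∉ (Z ∪ X) and 7 ∉ (Y ∖ (Y ∖ X)), so 7 ∉ (Z ∪ X) ∪ (Y ∖ (Y ∖ X))

No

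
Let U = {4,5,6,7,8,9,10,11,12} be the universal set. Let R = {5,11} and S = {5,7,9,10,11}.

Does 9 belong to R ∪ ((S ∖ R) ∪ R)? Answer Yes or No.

9 ∈ S and 9 ∉ R, so 9 ∈ S ∖ R
9 ∈ (S ∖ R) and 9 ∉ R, so 9 ∈ (S ∖ R) ∪ R
9 ∉ R and 9 ∈ ((S ∖ R) ∪ R), so 9 ∈ R ∪ ((S ∖ R) ∪ R)

Yes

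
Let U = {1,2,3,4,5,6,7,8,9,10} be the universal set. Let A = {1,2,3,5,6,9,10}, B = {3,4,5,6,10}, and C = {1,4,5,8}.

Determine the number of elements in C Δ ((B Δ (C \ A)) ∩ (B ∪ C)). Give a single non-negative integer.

C \ A = {4,8}
B Δ (C \ A) = {3,5,6,8,10}
B ∪ C = {1,3,4,5,6,8,10}
(B Δ (C \ A)) ∩ (B ∪ C) = {3,5,6,8,10}
C Δ ((B Δ (C \ A)) ∩ (B ∪ C)) = {1,3,4,6,10}
|C Δ ((B Δ (C \ A)) ∩ (B ∪ C))| = 5

5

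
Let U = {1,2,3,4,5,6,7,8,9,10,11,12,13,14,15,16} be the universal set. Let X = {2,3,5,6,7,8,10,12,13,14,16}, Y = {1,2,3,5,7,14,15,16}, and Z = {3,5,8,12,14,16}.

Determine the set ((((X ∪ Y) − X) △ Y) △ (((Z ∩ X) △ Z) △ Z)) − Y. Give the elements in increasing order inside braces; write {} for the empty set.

X ∪ Y = {1,2,3,5,6,7,8,10,12,13,14,15,16}
(X ∪ Y) − X = {1,15}
((X ∪ Y) − X) △ Y = {2,3,5,7,14,16}
Z ∩ X = {3,5,8,12,14,16}
(Z ∩ X) △ Z = {}
((Z ∩ X) △ Z) △ Z = {3,5,8,12,14,16}
(((X ∪ Y) − X) △ Y) △ (((Z ∩ X) △ Z) △ Z) = {2,7,8,12}
((((X ∪ Y) − X) △ Y) △ (((Z ∩ X) △ Z) △ Z)) − Y = {8,12}

{8,12}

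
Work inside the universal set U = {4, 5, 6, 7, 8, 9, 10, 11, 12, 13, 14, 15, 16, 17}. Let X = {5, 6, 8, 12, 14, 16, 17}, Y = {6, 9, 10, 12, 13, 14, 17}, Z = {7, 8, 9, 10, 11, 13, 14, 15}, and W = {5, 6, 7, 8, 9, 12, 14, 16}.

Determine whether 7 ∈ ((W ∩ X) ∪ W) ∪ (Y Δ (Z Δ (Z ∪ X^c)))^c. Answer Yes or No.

Yes

7 ∈ W and 7 ∉ X, so 7 ∉ W ∩ X
7 ∉ (W ∩ X) and 7 ∈ W, so 7 ∈ (W ∩ X) ∪ W
7 ∉ X, so 7 ∈ X^c
7 ∈ Z and 7 ∈ X^c, so 7 ∈ Z ∪ X^c
7 ∈ Z and 7 ∈ (Z ∪ X^c), so 7 ∉ Z Δ (Z ∪ X^c)
7 ∉ Y and 7 ∉ (Z Δ (Z ∪ X^c)), so 7 ∉ Y Δ (Z Δ (Z ∪ X^c))
7 ∈ (Y Δ (Z Δ (Z ∪ X^c)))^c since 7 ∉ (Y Δ (Z Δ (Z ∪ X^c)))
7 ∈ ((W ∩ X) ∪ W) and 7 ∈ (Y Δ (Z Δ (Z ∪ X^c)))^c, so 7 ∈ ((W ∩ X) ∪ W) ∪ (Y Δ (Z Δ (Z ∪ X^c)))^c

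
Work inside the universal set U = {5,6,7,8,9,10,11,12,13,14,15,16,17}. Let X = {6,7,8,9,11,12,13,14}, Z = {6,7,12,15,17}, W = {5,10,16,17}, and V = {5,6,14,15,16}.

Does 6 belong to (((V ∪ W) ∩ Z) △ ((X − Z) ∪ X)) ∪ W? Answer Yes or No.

No

6 ∈ V and 6 ∉ W, so 6 ∈ V ∪ W
6 ∈ (V ∪ W) and 6 ∈ Z, so 6 ∈ (V ∪ W) ∩ Z
6 ∈ X and 6 ∈ Z, so 6 ∉ X − Z
6 ∉ (X − Z) and 6 ∈ X, so 6 ∈ (X − Z) ∪ X
6 ∈ ((V ∪ W) ∩ Z) and 6 ∈ ((X − Z) ∪ X), so 6 ∉ ((V ∪ W) ∩ Z) △ ((X − Z) ∪ X)
6 ∉ (((V ∪ W) ∩ Z) △ ((X − Z) ∪ X)) and 6 ∉ W, so 6 ∉ (((V ∪ W) ∩ Z) △ ((X − Z) ∪ X)) ∪ W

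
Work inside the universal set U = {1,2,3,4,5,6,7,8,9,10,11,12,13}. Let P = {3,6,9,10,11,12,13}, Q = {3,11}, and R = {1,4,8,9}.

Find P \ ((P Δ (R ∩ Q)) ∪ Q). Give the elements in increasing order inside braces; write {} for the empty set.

R ∩ Q = {}
P Δ (R ∩ Q) = {3,6,9,10,11,12,13}
(P Δ (R ∩ Q)) ∪ Q = {3,6,9,10,11,12,13}
P \ ((P Δ (R ∩ Q)) ∪ Q) = {}

{}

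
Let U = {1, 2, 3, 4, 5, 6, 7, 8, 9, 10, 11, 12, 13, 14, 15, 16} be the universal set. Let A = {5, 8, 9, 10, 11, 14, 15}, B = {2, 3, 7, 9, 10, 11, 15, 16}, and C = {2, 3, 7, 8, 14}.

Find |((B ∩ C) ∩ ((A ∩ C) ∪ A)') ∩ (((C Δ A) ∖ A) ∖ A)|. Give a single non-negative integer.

3

B ∩ C = {2, 3, 7}
A ∩ C = {8, 14}
(A ∩ C) ∪ A = {5, 8, 9, 10, 11, 14, 15}
((A ∩ C) ∪ A)' = {1, 2, 3, 4, 6, 7, 12, 13, 16}
(B ∩ C) ∩ ((A ∩ C) ∪ A)' = {2, 3, 7}
C Δ A = {2, 3, 5, 7, 9, 10, 11, 15}
(C Δ A) ∖ A = {2, 3, 7}
((C Δ A) ∖ A) ∖ A = {2, 3, 7}
((B ∩ C) ∩ ((A ∩ C) ∪ A)') ∩ (((C Δ A) ∖ A) ∖ A) = {2, 3, 7}
|((B ∩ C) ∩ ((A ∩ C) ∪ A)') ∩ (((C Δ A) ∖ A) ∖ A)| = 3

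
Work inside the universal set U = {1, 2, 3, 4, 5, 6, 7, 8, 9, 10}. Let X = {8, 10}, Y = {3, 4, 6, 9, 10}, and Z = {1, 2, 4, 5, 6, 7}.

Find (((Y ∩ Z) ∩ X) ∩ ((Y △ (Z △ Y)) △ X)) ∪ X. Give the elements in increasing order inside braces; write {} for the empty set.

Y ∩ Z = {4, 6}
(Y ∩ Z) ∩ X = {}
Z △ Y = {1, 2, 3, 5, 7, 9, 10}
Y △ (Z △ Y) = {1, 2, 4, 5, 6, 7}
(Y △ (Z △ Y)) △ X = {1, 2, 4, 5, 6, 7, 8, 10}
((Y ∩ Z) ∩ X) ∩ ((Y △ (Z △ Y)) △ X) = {}
(((Y ∩ Z) ∩ X) ∩ ((Y △ (Z △ Y)) △ X)) ∪ X = {8, 10}

{8, 10}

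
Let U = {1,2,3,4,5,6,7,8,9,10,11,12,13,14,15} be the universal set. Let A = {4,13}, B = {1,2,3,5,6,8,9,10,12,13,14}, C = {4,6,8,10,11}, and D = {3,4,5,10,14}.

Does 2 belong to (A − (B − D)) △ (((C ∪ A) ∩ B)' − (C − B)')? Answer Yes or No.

No

2 ∈ B and 2 ∉ D, so 2 ∈ B − D
2 ∉ A and 2 ∈ (B − D), so 2 ∉ A − (B − D)
2 ∉ C and 2 ∉ A, so 2 ∉ C ∪ A
2 ∉ (C ∪ A) and 2 ∈ B, so 2 ∉ (C ∪ A) ∩ B
2 ∈ ((C ∪ A) ∩ B)' since 2 ∉ ((C ∪ A) ∩ B)
2 ∉ C and 2 ∈ B, so 2 ∉ C − B
2 ∈ (C − B)' since 2 ∉ (C − B)
2 ∈ ((C ∪ A) ∩ B)' and 2 ∈ (C − B)', so 2 ∉ ((C ∪ A) ∩ B)' − (C − B)'
2 ∉ (A − (B − D)) and 2 ∉ (((C ∪ A) ∩ B)' − (C − B)'), so 2 ∉ (A − (B − D)) △ (((C ∪ A) ∩ B)' − (C − B)')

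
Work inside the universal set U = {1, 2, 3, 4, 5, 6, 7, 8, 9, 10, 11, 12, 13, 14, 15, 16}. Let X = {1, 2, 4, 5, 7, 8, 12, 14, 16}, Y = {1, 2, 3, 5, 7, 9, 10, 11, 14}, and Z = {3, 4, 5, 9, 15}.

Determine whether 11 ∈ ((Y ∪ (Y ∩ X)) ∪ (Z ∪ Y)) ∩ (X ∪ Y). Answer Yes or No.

Yes

11 ∈ Y and 11 ∉ X, so 11 ∉ Y ∩ X
11 ∈ Y and 11 ∉ (Y ∩ X), so 11 ∈ Y ∪ (Y ∩ X)
11 ∉ Z and 11 ∈ Y, so 11 ∈ Z ∪ Y
11 ∈ (Y ∪ (Y ∩ X)) and 11 ∈ (Z ∪ Y), so 11 ∈ (Y ∪ (Y ∩ X)) ∪ (Z ∪ Y)
11 ∉ X and 11 ∈ Y, so 11 ∈ X ∪ Y
11 ∈ ((Y ∪ (Y ∩ X)) ∪ (Z ∪ Y)) and 11 ∈ (X ∪ Y), so 11 ∈ ((Y ∪ (Y ∩ X)) ∪ (Z ∪ Y)) ∩ (X ∪ Y)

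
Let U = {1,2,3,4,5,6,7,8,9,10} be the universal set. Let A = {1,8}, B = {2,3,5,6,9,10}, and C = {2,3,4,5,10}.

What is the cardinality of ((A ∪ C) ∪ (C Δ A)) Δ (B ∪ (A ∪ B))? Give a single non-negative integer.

A ∪ C = {1,2,3,4,5,8,10}
C Δ A = {1,2,3,4,5,8,10}
(A ∪ C) ∪ (C Δ A) = {1,2,3,4,5,8,10}
A ∪ B = {1,2,3,5,6,8,9,10}
B ∪ (A ∪ B) = {1,2,3,5,6,8,9,10}
((A ∪ C) ∪ (C Δ A)) Δ (B ∪ (A ∪ B)) = {4,6,9}
|((A ∪ C) ∪ (C Δ A)) Δ (B ∪ (A ∪ B))| = 3

3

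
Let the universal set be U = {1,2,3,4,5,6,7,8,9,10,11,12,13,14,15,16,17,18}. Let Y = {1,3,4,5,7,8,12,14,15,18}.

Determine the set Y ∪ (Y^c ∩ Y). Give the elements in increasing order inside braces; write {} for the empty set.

Y^c = {2,6,9,10,11,13,16,17}
Y^c ∩ Y = {}
Y ∪ (Y^c ∩ Y) = {1,3,4,5,7,8,12,14,15,18}

{1,3,4,5,7,8,12,14,15,18}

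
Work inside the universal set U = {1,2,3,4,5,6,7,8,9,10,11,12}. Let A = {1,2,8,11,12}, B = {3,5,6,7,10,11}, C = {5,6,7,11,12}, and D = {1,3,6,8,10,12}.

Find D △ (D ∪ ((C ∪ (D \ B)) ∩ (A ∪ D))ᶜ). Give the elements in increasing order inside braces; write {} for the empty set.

{2,4,5,7,9}

D \ B = {1,8,12}
C ∪ (D \ B) = {1,5,6,7,8,11,12}
A ∪ D = {1,2,3,6,8,10,11,12}
(C ∪ (D \ B)) ∩ (A ∪ D) = {1,6,8,11,12}
((C ∪ (D \ B)) ∩ (A ∪ D))ᶜ = {2,3,4,5,7,9,10}
D ∪ ((C ∪ (D \ B)) ∩ (A ∪ D))ᶜ = {1,2,3,4,5,6,7,8,9,10,12}
D △ (D ∪ ((C ∪ (D \ B)) ∩ (A ∪ D))ᶜ) = {2,4,5,7,9}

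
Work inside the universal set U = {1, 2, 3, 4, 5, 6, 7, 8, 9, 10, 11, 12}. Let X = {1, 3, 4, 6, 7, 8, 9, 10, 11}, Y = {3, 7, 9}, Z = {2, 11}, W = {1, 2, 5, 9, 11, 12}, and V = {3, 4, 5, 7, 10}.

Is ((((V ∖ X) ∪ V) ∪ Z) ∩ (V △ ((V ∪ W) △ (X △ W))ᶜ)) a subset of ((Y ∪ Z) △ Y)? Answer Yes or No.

V ∖ X = {5}
(V ∖ X) ∪ V = {3, 4, 5, 7, 10}
((V ∖ X) ∪ V) ∪ Z = {2, 3, 4, 5, 7, 10, 11}
V ∪ W = {1, 2, 3, 4, 5, 7, 9, 10, 11, 12}
X △ W = {2, 3, 4, 5, 6, 7, 8, 10, 12}
(V ∪ W) △ (X △ W) = {1, 6, 8, 9, 11}
((V ∪ W) △ (X △ W))ᶜ = {2, 3, 4, 5, 7, 10, 12}
V △ ((V ∪ W) △ (X △ W))ᶜ = {2, 12}
(((V ∖ X) ∪ V) ∪ Z) ∩ (V △ ((V ∪ W) △ (X △ W))ᶜ) = {2}
Y ∪ Z = {2, 3, 7, 9, 11}
(Y ∪ Z) △ Y = {2, 11}
Every element of {2} is in {2, 11}, so (((V ∖ X) ∪ V) ∪ Z) ∩ (V △ ((V ∪ W) △ (X △ W))ᶜ) ⊆ (Y ∪ Z) △ Y.

Yes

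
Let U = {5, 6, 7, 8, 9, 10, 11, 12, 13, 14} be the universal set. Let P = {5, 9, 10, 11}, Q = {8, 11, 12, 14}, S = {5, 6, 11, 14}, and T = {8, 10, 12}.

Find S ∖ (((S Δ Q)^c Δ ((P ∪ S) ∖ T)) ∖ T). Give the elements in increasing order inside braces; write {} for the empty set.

S Δ Q = {5, 6, 8, 12}
(S Δ Q)^c = {7, 9, 10, 11, 13, 14}
P ∪ S = {5, 6, 9, 10, 11, 14}
(P ∪ S) ∖ T = {5, 6, 9, 11, 14}
(S Δ Q)^c Δ ((P ∪ S) ∖ T) = {5, 6, 7, 10, 13}
((S Δ Q)^c Δ ((P ∪ S) ∖ T)) ∖ T = {5, 6, 7, 13}
S ∖ (((S Δ Q)^c Δ ((P ∪ S) ∖ T)) ∖ T) = {11, 14}

{11, 14}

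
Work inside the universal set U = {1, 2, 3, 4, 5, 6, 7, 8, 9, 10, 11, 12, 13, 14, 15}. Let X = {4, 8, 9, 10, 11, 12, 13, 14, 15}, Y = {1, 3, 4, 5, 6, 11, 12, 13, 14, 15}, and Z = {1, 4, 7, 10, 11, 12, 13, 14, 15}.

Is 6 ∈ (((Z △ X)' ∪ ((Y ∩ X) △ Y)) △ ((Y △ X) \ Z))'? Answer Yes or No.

Yes

6 ∉ Z and 6 ∉ X, so 6 ∉ Z △ X
6 ∈ (Z △ X)' since 6 ∉ (Z △ X)
6 ∈ Y and 6 ∉ X, so 6 ∉ Y ∩ X
6 ∉ (Y ∩ X) and 6 ∈ Y, so 6 ∈ (Y ∩ X) △ Y
6 ∈ (Z △ X)' and 6 ∈ ((Y ∩ X) △ Y), so 6 ∈ (Z △ X)' ∪ ((Y ∩ X) △ Y)
6 ∈ Y and 6 ∉ X, so 6 ∈ Y △ X
6 ∈ (Y △ X) and 6 ∉ Z, so 6 ∈ (Y △ X) \ Z
6 ∈ ((Z △ X)' ∪ ((Y ∩ X) △ Y)) and 6 ∈ ((Y △ X) \ Z), so 6 ∉ ((Z △ X)' ∪ ((Y ∩ X) △ Y)) △ ((Y △ X) \ Z)
6 ∈ (((Z △ X)' ∪ ((Y ∩ X) △ Y)) △ ((Y △ X) \ Z))' since 6 ∉ (((Z △ X)' ∪ ((Y ∩ X) △ Y)) △ ((Y △ X) \ Z))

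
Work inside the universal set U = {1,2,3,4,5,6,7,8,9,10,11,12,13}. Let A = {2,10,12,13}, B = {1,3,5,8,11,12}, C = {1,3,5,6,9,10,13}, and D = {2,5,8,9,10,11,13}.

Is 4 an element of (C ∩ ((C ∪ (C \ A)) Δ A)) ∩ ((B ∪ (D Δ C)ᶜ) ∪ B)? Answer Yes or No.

No

4 ∉ C and 4 ∉ A, so 4 ∉ C \ A
4 ∉ C and 4 ∉ (C \ A), so 4 ∉ C ∪ (C \ A)
4 ∉ (C ∪ (C \ A)) and 4 ∉ A, so 4 ∉ (C ∪ (C \ A)) Δ A
4 ∉ C and 4 ∉ ((C ∪ (C \ A)) Δ A), so 4 ∉ C ∩ ((C ∪ (C \ A)) Δ A)
4 ∉ D and 4 ∉ C, so 4 ∉ D Δ C
4 ∈ (D Δ C)ᶜ since 4 ∉ (D Δ C)
4 ∉ B and 4 ∈ (D Δ C)ᶜ, so 4 ∈ B ∪ (D Δ C)ᶜ
4 ∈ (B ∪ (D Δ C)ᶜ) and 4 ∉ B, so 4 ∈ (B ∪ (D Δ C)ᶜ) ∪ B
4 ∉ (C ∩ ((C ∪ (C \ A)) Δ A)) and 4 ∈ ((B ∪ (D Δ C)ᶜ) ∪ B), so 4 ∉ (C ∩ ((C ∪ (C \ A)) Δ A)) ∩ ((B ∪ (D Δ C)ᶜ) ∪ B)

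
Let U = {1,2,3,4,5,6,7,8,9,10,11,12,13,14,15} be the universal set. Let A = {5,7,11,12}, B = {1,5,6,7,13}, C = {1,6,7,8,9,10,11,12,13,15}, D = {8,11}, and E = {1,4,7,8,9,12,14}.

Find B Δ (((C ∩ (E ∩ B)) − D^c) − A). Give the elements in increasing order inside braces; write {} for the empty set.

{1,5,6,7,13}

E ∩ B = {1,7}
C ∩ (E ∩ B) = {1,7}
D^c = {1,2,3,4,5,6,7,9,10,12,13,14,15}
(C ∩ (E ∩ B)) − D^c = {}
((C ∩ (E ∩ B)) − D^c) − A = {}
B Δ (((C ∩ (E ∩ B)) − D^c) − A) = {1,5,6,7,13}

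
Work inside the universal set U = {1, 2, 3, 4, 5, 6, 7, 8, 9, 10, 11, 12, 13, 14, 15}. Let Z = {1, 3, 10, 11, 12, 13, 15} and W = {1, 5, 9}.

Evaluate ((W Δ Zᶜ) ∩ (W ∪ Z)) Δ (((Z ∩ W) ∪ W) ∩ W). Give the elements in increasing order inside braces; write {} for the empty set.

Zᶜ = {2, 4, 5, 6, 7, 8, 9, 14}
W Δ Zᶜ = {1, 2, 4, 6, 7, 8, 14}
W ∪ Z = {1, 3, 5, 9, 10, 11, 12, 13, 15}
(W Δ Zᶜ) ∩ (W ∪ Z) = {1}
Z ∩ W = {1}
(Z ∩ W) ∪ W = {1, 5, 9}
((Z ∩ W) ∪ W) ∩ W = {1, 5, 9}
((W Δ Zᶜ) ∩ (W ∪ Z)) Δ (((Z ∩ W) ∪ W) ∩ W) = {5, 9}

{5, 9}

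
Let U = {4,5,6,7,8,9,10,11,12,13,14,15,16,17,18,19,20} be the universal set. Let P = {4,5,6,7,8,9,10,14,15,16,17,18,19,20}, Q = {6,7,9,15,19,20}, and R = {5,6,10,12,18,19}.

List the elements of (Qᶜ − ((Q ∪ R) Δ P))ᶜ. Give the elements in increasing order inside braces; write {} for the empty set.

Qᶜ = {4,5,8,10,11,12,13,14,16,17,18}
Q ∪ R = {5,6,7,9,10,12,15,18,19,20}
(Q ∪ R) Δ P = {4,8,12,14,16,17}
Qᶜ − ((Q ∪ R) Δ P) = {5,10,11,13,18}
(Qᶜ − ((Q ∪ R) Δ P))ᶜ = {4,6,7,8,9,12,14,15,16,17,19,20}

{4,6,7,8,9,12,14,15,16,17,19,20}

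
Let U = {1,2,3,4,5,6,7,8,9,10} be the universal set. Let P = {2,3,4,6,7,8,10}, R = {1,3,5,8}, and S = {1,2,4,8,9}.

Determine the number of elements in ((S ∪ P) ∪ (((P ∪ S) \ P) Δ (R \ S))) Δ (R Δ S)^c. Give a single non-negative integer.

S ∪ P = {1,2,3,4,6,7,8,9,10}
P ∪ S = {1,2,3,4,6,7,8,9,10}
(P ∪ S) \ P = {1,9}
R \ S = {3,5}
((P ∪ S) \ P) Δ (R \ S) = {1,3,5,9}
(S ∪ P) ∪ (((P ∪ S) \ P) Δ (R \ S)) = {1,2,3,4,5,6,7,8,9,10}
R Δ S = {2,3,4,5,9}
(R Δ S)^c = {1,6,7,8,10}
((S ∪ P) ∪ (((P ∪ S) \ P) Δ (R \ S))) Δ (R Δ S)^c = {2,3,4,5,9}
|((S ∪ P) ∪ (((P ∪ S) \ P) Δ (R \ S))) Δ (R Δ S)^c| = 5

5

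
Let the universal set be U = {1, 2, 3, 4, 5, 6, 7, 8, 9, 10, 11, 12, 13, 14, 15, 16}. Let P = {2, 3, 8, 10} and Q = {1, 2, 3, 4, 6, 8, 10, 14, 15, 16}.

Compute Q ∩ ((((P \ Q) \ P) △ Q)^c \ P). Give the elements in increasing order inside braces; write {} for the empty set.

{}

P \ Q = {}
(P \ Q) \ P = {}
((P \ Q) \ P) △ Q = {1, 2, 3, 4, 6, 8, 10, 14, 15, 16}
(((P \ Q) \ P) △ Q)^c = {5, 7, 9, 11, 12, 13}
(((P \ Q) \ P) △ Q)^c \ P = {5, 7, 9, 11, 12, 13}
Q ∩ ((((P \ Q) \ P) △ Q)^c \ P) = {}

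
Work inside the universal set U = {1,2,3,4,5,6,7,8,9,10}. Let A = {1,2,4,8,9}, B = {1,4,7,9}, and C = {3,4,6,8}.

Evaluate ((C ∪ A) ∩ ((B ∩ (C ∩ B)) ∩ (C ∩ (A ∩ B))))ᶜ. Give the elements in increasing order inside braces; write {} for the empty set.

C ∪ A = {1,2,3,4,6,8,9}
C ∩ B = {4}
B ∩ (C ∩ B) = {4}
A ∩ B = {1,4,9}
C ∩ (A ∩ B) = {4}
(B ∩ (C ∩ B)) ∩ (C ∩ (A ∩ B)) = {4}
(C ∪ A) ∩ ((B ∩ (C ∩ B)) ∩ (C ∩ (A ∩ B))) = {4}
((C ∪ A) ∩ ((B ∩ (C ∩ B)) ∩ (C ∩ (A ∩ B))))ᶜ = {1,2,3,5,6,7,8,9,10}

{1,2,3,5,6,7,8,9,10}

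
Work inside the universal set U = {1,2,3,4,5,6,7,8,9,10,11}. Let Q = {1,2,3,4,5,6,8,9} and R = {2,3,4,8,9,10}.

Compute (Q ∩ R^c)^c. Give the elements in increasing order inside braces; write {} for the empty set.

{2,3,4,7,8,9,10,11}

R^c = {1,5,6,7,11}
Q ∩ R^c = {1,5,6}
(Q ∩ R^c)^c = {2,3,4,7,8,9,10,11}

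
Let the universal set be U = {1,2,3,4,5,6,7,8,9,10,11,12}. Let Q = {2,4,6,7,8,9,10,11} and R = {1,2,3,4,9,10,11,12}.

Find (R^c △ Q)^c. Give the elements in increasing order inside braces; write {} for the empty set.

R^c = {5,6,7,8}
R^c △ Q = {2,4,5,9,10,11}
(R^c △ Q)^c = {1,3,6,7,8,12}

{1,3,6,7,8,12}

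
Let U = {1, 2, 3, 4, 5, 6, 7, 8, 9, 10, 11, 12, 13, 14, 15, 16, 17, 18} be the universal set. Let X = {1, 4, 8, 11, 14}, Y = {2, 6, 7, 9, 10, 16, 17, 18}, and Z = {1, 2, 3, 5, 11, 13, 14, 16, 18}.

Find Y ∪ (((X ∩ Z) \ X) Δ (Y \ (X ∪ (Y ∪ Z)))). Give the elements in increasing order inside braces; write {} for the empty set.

X ∩ Z = {1, 11, 14}
(X ∩ Z) \ X = {}
Y ∪ Z = {1, 2, 3, 5, 6, 7, 9, 10, 11, 13, 14, 16, 17, 18}
X ∪ (Y ∪ Z) = {1, 2, 3, 4, 5, 6, 7, 8, 9, 10, 11, 13, 14, 16, 17, 18}
Y \ (X ∪ (Y ∪ Z)) = {}
((X ∩ Z) \ X) Δ (Y \ (X ∪ (Y ∪ Z))) = {}
Y ∪ (((X ∩ Z) \ X) Δ (Y \ (X ∪ (Y ∪ Z)))) = {2, 6, 7, 9, 10, 16, 17, 18}

{2, 6, 7, 9, 10, 16, 17, 18}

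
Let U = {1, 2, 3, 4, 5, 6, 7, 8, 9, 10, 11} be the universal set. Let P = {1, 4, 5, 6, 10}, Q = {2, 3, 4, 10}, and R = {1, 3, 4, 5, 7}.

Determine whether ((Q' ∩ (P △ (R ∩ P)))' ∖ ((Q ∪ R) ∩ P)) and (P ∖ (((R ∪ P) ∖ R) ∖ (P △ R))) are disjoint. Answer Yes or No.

Q' = {1, 5, 6, 7, 8, 9, 11}
R ∩ P = {1, 4, 5}
P △ (R ∩ P) = {6, 10}
Q' ∩ (P △ (R ∩ P)) = {6}
(Q' ∩ (P △ (R ∩ P)))' = {1, 2, 3, 4, 5, 7, 8, 9, 10, 11}
Q ∪ R = {1, 2, 3, 4, 5, 7, 10}
(Q ∪ R) ∩ P = {1, 4, 5, 10}
(Q' ∩ (P △ (R ∩ P)))' ∖ ((Q ∪ R) ∩ P) = {2, 3, 7, 8, 9, 11}
R ∪ P = {1, 3, 4, 5, 6, 7, 10}
(R ∪ P) ∖ R = {6, 10}
P △ R = {3, 6, 7, 10}
((R ∪ P) ∖ R) ∖ (P △ R) = {}
P ∖ (((R ∪ P) ∖ R) ∖ (P △ R)) = {1, 4, 5, 6, 10}
{2, 3, 7, 8, 9, 11} and {1, 4, 5, 6, 10} share no elements.

Yes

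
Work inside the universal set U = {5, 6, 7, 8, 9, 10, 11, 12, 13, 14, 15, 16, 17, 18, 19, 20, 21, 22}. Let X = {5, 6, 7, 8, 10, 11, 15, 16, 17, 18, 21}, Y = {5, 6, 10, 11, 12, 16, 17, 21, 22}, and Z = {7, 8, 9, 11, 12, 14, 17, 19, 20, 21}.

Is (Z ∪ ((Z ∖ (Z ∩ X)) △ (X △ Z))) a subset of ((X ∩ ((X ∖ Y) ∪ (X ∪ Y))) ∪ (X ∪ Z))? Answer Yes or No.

Z ∩ X = {7, 8, 11, 17, 21}
Z ∖ (Z ∩ X) = {9, 12, 14, 19, 20}
X △ Z = {5, 6, 9, 10, 12, 14, 15, 16, 18, 19, 20}
(Z ∖ (Z ∩ X)) △ (X △ Z) = {5, 6, 10, 15, 16, 18}
Z ∪ ((Z ∖ (Z ∩ X)) △ (X △ Z)) = {5, 6, 7, 8, 9, 10, 11, 12, 14, 15, 16, 17, 18, 19, 20, 21}
X ∖ Y = {7, 8, 15, 18}
X ∪ Y = {5, 6, 7, 8, 10, 11, 12, 15, 16, 17, 18, 21, 22}
(X ∖ Y) ∪ (X ∪ Y) = {5, 6, 7, 8, 10, 11, 12, 15, 16, 17, 18, 21, 22}
X ∩ ((X ∖ Y) ∪ (X ∪ Y)) = {5, 6, 7, 8, 10, 11, 15, 16, 17, 18, 21}
X ∪ Z = {5, 6, 7, 8, 9, 10, 11, 12, 14, 15, 16, 17, 18, 19, 20, 21}
(X ∩ ((X ∖ Y) ∪ (X ∪ Y))) ∪ (X ∪ Z) = {5, 6, 7, 8, 9, 10, 11, 12, 14, 15, 16, 17, 18, 19, 20, 21}
Every element of {5, 6, 7, 8, 9, 10, 11, 12, 14, 15, 16, 17, 18, 19, 20, 21} is in {5, 6, 7, 8, 9, 10, 11, 12, 14, 15, 16, 17, 18, 19, 20, 21}, so Z ∪ ((Z ∖ (Z ∩ X)) △ (X △ Z)) ⊆ (X ∩ ((X ∖ Y) ∪ (X ∪ Y))) ∪ (X ∪ Z).

Yes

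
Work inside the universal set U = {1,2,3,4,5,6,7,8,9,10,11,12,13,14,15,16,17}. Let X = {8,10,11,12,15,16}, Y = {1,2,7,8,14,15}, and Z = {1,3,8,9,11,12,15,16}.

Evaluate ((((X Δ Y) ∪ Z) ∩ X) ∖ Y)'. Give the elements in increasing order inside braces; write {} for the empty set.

X Δ Y = {1,2,7,10,11,12,14,16}
(X Δ Y) ∪ Z = {1,2,3,7,8,9,10,11,12,14,15,16}
((X Δ Y) ∪ Z) ∩ X = {8,10,11,12,15,16}
(((X Δ Y) ∪ Z) ∩ X) ∖ Y = {10,11,12,16}
((((X Δ Y) ∪ Z) ∩ X) ∖ Y)' = {1,2,3,4,5,6,7,8,9,13,14,15,17}

{1,2,3,4,5,6,7,8,9,13,14,15,17}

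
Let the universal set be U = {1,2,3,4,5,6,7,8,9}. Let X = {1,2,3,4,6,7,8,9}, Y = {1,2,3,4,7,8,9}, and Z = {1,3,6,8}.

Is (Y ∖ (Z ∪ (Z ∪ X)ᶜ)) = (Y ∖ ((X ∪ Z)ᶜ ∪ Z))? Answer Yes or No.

Yes

Z ∪ X = {1,2,3,4,6,7,8,9}
(Z ∪ X)ᶜ = {5}
Z ∪ (Z ∪ X)ᶜ = {1,3,5,6,8}
Y ∖ (Z ∪ (Z ∪ X)ᶜ) = {2,4,7,9}
X ∪ Z = {1,2,3,4,6,7,8,9}
(X ∪ Z)ᶜ = {5}
(X ∪ Z)ᶜ ∪ Z = {1,3,5,6,8}
Y ∖ ((X ∪ Z)ᶜ ∪ Z) = {2,4,7,9}
Both equal {2,4,7,9}, so Y ∖ (Z ∪ (Z ∪ X)ᶜ) = Y ∖ ((X ∪ Z)ᶜ ∪ Z).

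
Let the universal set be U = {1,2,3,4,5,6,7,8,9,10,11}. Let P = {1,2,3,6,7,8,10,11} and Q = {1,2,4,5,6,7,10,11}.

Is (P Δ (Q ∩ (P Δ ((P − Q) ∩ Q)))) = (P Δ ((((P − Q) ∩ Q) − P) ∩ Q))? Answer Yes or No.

No

P − Q = {3,8}
(P − Q) ∩ Q = {}
P Δ ((P − Q) ∩ Q) = {1,2,3,6,7,8,10,11}
Q ∩ (P Δ ((P − Q) ∩ Q)) = {1,2,6,7,10,11}
P Δ (Q ∩ (P Δ ((P − Q) ∩ Q))) = {3,8}
((P − Q) ∩ Q) − P = {}
(((P − Q) ∩ Q) − P) ∩ Q = {}
P Δ ((((P − Q) ∩ Q) − P) ∩ Q) = {1,2,3,6,7,8,10,11}
1 ∈ P Δ ((((P − Q) ∩ Q) − P) ∩ Q) but 1 ∉ P Δ (Q ∩ (P Δ ((P − Q) ∩ Q))), so they differ.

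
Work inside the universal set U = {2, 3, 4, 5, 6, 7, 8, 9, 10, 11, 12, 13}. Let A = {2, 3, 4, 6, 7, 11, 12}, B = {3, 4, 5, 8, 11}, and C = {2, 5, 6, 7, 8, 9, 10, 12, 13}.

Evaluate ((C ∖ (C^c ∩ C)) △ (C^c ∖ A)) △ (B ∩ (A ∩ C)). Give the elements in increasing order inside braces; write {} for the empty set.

C^c = {3, 4, 11}
C^c ∩ C = {}
C ∖ (C^c ∩ C) = {2, 5, 6, 7, 8, 9, 10, 12, 13}
C^c ∖ A = {}
(C ∖ (C^c ∩ C)) △ (C^c ∖ A) = {2, 5, 6, 7, 8, 9, 10, 12, 13}
A ∩ C = {2, 6, 7, 12}
B ∩ (A ∩ C) = {}
((C ∖ (C^c ∩ C)) △ (C^c ∖ A)) △ (B ∩ (A ∩ C)) = {2, 5, 6, 7, 8, 9, 10, 12, 13}

{2, 5, 6, 7, 8, 9, 10, 12, 13}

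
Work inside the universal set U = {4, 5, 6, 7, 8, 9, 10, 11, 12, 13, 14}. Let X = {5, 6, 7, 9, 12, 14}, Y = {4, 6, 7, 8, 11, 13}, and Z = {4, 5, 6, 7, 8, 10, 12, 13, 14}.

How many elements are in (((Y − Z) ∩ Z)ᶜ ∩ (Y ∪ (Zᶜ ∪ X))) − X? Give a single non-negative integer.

4

Y − Z = {11}
(Y − Z) ∩ Z = {}
((Y − Z) ∩ Z)ᶜ = {4, 5, 6, 7, 8, 9, 10, 11, 12, 13, 14}
Zᶜ = {9, 11}
Zᶜ ∪ X = {5, 6, 7, 9, 11, 12, 14}
Y ∪ (Zᶜ ∪ X) = {4, 5, 6, 7, 8, 9, 11, 12, 13, 14}
((Y − Z) ∩ Z)ᶜ ∩ (Y ∪ (Zᶜ ∪ X)) = {4, 5, 6, 7, 8, 9, 11, 12, 13, 14}
(((Y − Z) ∩ Z)ᶜ ∩ (Y ∪ (Zᶜ ∪ X))) − X = {4, 8, 11, 13}
|(((Y − Z) ∩ Z)ᶜ ∩ (Y ∪ (Zᶜ ∪ X))) − X| = 4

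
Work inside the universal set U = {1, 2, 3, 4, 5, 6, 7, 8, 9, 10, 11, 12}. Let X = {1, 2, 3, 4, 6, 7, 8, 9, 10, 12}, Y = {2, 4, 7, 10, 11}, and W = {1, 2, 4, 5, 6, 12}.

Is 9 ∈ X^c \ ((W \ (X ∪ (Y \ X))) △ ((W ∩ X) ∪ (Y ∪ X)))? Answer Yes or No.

No

9 ∈ X, so 9 ∉ X^c
9 ∉ Y and 9 ∈ X, so 9 ∉ Y \ X
9 ∈ X and 9 ∉ (Y \ X), so 9 ∈ X ∪ (Y \ X)
9 ∉ W and 9 ∈ (X ∪ (Y \ X)), so 9 ∉ W \ (X ∪ (Y \ X))
9 ∉ W and 9 ∈ X, so 9 ∉ W ∩ X
9 ∉ Y and 9 ∈ X, so 9 ∈ Y ∪ X
9 ∉ (W ∩ X) and 9 ∈ (Y ∪ X), so 9 ∈ (W ∩ X) ∪ (Y ∪ X)
9 ∉ (W \ (X ∪ (Y \ X))) and 9 ∈ ((W ∩ X) ∪ (Y ∪ X)), so 9 ∈ (W \ (X ∪ (Y \ X))) △ ((W ∩ X) ∪ (Y ∪ X))
9 ∉ X^c and 9 ∈ ((W \ (X ∪ (Y \ X))) △ ((W ∩ X) ∪ (Y ∪ X))), so 9 ∉ X^c \ ((W \ (X ∪ (Y \ X))) △ ((W ∩ X) ∪ (Y ∪ X)))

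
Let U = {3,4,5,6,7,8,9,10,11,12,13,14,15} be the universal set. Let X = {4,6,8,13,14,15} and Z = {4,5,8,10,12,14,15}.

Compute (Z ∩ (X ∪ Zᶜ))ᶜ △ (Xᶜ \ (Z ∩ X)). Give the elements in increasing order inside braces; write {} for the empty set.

Zᶜ = {3,6,7,9,11,13}
X ∪ Zᶜ = {3,4,6,7,8,9,11,13,14,15}
Z ∩ (X ∪ Zᶜ) = {4,8,14,15}
(Z ∩ (X ∪ Zᶜ))ᶜ = {3,5,6,7,9,10,11,12,13}
Xᶜ = {3,5,7,9,10,11,12}
Z ∩ X = {4,8,14,15}
Xᶜ \ (Z ∩ X) = {3,5,7,9,10,11,12}
(Z ∩ (X ∪ Zᶜ))ᶜ △ (Xᶜ \ (Z ∩ X)) = {6,13}

{6,13}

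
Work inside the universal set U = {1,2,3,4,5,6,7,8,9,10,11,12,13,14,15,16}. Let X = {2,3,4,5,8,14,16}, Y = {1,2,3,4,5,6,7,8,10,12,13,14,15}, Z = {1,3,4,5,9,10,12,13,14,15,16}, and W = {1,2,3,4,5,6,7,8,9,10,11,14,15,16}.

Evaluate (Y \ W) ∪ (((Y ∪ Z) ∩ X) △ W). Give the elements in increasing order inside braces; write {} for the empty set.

Y \ W = {12,13}
Y ∪ Z = {1,2,3,4,5,6,7,8,9,10,12,13,14,15,16}
(Y ∪ Z) ∩ X = {2,3,4,5,8,14,16}
((Y ∪ Z) ∩ X) △ W = {1,6,7,9,10,11,15}
(Y \ W) ∪ (((Y ∪ Z) ∩ X) △ W) = {1,6,7,9,10,11,12,13,15}

{1,6,7,9,10,11,12,13,15}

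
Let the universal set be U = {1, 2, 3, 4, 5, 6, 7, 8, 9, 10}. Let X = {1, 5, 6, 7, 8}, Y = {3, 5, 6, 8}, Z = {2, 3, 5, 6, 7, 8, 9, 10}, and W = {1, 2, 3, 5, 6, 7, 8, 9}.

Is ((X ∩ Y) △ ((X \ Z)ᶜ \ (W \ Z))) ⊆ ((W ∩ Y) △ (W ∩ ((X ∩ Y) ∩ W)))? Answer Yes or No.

No

X ∩ Y = {5, 6, 8}
X \ Z = {1}
(X \ Z)ᶜ = {2, 3, 4, 5, 6, 7, 8, 9, 10}
W \ Z = {1}
(X \ Z)ᶜ \ (W \ Z) = {2, 3, 4, 5, 6, 7, 8, 9, 10}
(X ∩ Y) △ ((X \ Z)ᶜ \ (W \ Z)) = {2, 3, 4, 7, 9, 10}
W ∩ Y = {3, 5, 6, 8}
(X ∩ Y) ∩ W = {5, 6, 8}
W ∩ ((X ∩ Y) ∩ W) = {5, 6, 8}
(W ∩ Y) △ (W ∩ ((X ∩ Y) ∩ W)) = {3}
2 ∈ (X ∩ Y) △ ((X \ Z)ᶜ \ (W \ Z)) but 2 ∉ (W ∩ Y) △ (W ∩ ((X ∩ Y) ∩ W)), so the inclusion fails.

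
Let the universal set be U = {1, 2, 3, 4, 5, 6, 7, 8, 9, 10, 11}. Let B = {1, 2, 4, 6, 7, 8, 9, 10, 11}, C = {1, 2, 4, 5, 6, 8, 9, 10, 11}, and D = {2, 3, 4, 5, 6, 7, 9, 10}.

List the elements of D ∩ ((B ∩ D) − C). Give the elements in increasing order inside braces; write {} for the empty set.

B ∩ D = {2, 4, 6, 7, 9, 10}
(B ∩ D) − C = {7}
D ∩ ((B ∩ D) − C) = {7}

{7}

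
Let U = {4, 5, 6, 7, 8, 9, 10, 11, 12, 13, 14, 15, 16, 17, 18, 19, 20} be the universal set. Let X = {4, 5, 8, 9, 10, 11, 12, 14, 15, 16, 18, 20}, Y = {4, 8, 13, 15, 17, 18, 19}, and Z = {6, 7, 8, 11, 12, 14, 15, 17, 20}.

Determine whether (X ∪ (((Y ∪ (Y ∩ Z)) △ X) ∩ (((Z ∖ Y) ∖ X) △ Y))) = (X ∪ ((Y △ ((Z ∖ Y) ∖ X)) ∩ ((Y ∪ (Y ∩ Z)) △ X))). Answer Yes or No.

Yes

Y ∩ Z = {8, 15, 17}
Y ∪ (Y ∩ Z) = {4, 8, 13, 15, 17, 18, 19}
(Y ∪ (Y ∩ Z)) △ X = {5, 9, 10, 11, 12, 13, 14, 16, 17, 19, 20}
Z ∖ Y = {6, 7, 11, 12, 14, 20}
(Z ∖ Y) ∖ X = {6, 7}
((Z ∖ Y) ∖ X) △ Y = {4, 6, 7, 8, 13, 15, 17, 18, 19}
((Y ∪ (Y ∩ Z)) △ X) ∩ (((Z ∖ Y) ∖ X) △ Y) = {13, 17, 19}
X ∪ (((Y ∪ (Y ∩ Z)) △ X) ∩ (((Z ∖ Y) ∖ X) △ Y)) = {4, 5, 8, 9, 10, 11, 12, 13, 14, 15, 16, 17, 18, 19, 20}
Y △ ((Z ∖ Y) ∖ X) = {4, 6, 7, 8, 13, 15, 17, 18, 19}
(Y △ ((Z ∖ Y) ∖ X)) ∩ ((Y ∪ (Y ∩ Z)) △ X) = {13, 17, 19}
X ∪ ((Y △ ((Z ∖ Y) ∖ X)) ∩ ((Y ∪ (Y ∩ Z)) △ X)) = {4, 5, 8, 9, 10, 11, 12, 13, 14, 15, 16, 17, 18, 19, 20}
Both equal {4, 5, 8, 9, 10, 11, 12, 13, 14, 15, 16, 17, 18, 19, 20}, so X ∪ (((Y ∪ (Y ∩ Z)) △ X) ∩ (((Z ∖ Y) ∖ X) △ Y)) = X ∪ ((Y △ ((Z ∖ Y) ∖ X)) ∩ ((Y ∪ (Y ∩ Z)) △ X)).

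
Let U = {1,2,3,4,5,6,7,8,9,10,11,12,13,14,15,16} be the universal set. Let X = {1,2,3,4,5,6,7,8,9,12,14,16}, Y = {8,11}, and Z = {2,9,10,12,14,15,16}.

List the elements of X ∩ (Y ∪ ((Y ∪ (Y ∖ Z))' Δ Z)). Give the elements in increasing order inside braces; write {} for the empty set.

Y ∖ Z = {8,11}
Y ∪ (Y ∖ Z) = {8,11}
(Y ∪ (Y ∖ Z))' = {1,2,3,4,5,6,7,9,10,12,13,14,15,16}
(Y ∪ (Y ∖ Z))' Δ Z = {1,3,4,5,6,7,13}
Y ∪ ((Y ∪ (Y ∖ Z))' Δ Z) = {1,3,4,5,6,7,8,11,13}
X ∩ (Y ∪ ((Y ∪ (Y ∖ Z))' Δ Z)) = {1,3,4,5,6,7,8}

{1,3,4,5,6,7,8}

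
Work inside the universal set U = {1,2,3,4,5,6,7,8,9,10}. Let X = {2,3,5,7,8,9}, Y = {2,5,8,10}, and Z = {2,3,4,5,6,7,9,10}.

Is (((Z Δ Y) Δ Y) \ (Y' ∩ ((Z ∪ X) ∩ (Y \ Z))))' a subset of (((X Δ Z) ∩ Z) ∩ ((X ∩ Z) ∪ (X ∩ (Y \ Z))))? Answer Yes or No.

Z Δ Y = {3,4,6,7,8,9}
(Z Δ Y) Δ Y = {2,3,4,5,6,7,9,10}
Y' = {1,3,4,6,7,9}
Z ∪ X = {2,3,4,5,6,7,8,9,10}
Y \ Z = {8}
(Z ∪ X) ∩ (Y \ Z) = {8}
Y' ∩ ((Z ∪ X) ∩ (Y \ Z)) = {}
((Z Δ Y) Δ Y) \ (Y' ∩ ((Z ∪ X) ∩ (Y \ Z))) = {2,3,4,5,6,7,9,10}
(((Z Δ Y) Δ Y) \ (Y' ∩ ((Z ∪ X) ∩ (Y \ Z))))' = {1,8}
X Δ Z = {4,6,8,10}
(X Δ Z) ∩ Z = {4,6,10}
X ∩ Z = {2,3,5,7,9}
X ∩ (Y \ Z) = {8}
(X ∩ Z) ∪ (X ∩ (Y \ Z)) = {2,3,5,7,8,9}
((X Δ Z) ∩ Z) ∩ ((X ∩ Z) ∪ (X ∩ (Y \ Z))) = {}
1 ∈ (((Z Δ Y) Δ Y) \ (Y' ∩ ((Z ∪ X) ∩ (Y \ Z))))' but 1 ∉ ((X Δ Z) ∩ Z) ∩ ((X ∩ Z) ∪ (X ∩ (Y \ Z))), so the inclusion fails.

No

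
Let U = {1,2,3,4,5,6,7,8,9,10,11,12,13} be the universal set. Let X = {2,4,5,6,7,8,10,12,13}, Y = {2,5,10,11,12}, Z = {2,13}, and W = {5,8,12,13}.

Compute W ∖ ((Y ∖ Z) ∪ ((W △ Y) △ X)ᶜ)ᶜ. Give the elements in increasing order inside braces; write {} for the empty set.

{5,8,12,13}

Y ∖ Z = {5,10,11,12}
W △ Y = {2,8,10,11,13}
(W △ Y) △ X = {4,5,6,7,11,12}
((W △ Y) △ X)ᶜ = {1,2,3,8,9,10,13}
(Y ∖ Z) ∪ ((W △ Y) △ X)ᶜ = {1,2,3,5,8,9,10,11,12,13}
((Y ∖ Z) ∪ ((W △ Y) △ X)ᶜ)ᶜ = {4,6,7}
W ∖ ((Y ∖ Z) ∪ ((W △ Y) △ X)ᶜ)ᶜ = {5,8,12,13}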